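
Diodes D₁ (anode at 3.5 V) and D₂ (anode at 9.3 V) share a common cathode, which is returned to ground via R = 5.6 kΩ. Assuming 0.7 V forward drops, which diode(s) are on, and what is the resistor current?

Only D₂ conducts; I_R ≈ 1.5 mA

Assume both conduct. Then node N would need to be at both 3.5−0.7 = 2.8 V and 9.3−0.7 = 8.6 V, which is impossible.
Assume only D₂ conducts: V_N = 9.3 − 0.7 = 8.6 V, so I_R = 8.6/5.6 = 1.54 mA.
Check D₁: its anode-to-cathode voltage is 3.5 − 8.6 = -5.1 V < 0.7 V, so it is off. The assumption is consistent.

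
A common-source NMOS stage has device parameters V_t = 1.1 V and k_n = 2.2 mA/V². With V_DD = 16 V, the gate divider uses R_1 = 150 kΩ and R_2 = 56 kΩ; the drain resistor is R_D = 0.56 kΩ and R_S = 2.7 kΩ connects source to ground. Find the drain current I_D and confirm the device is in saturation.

I_D ≈ 0.87 mA

V_G = V_DD·R_2/(R_1+R_2) = 16×56/206 = 4.35 V.
Assume saturation: I_D = (k_n/2)(V_GS − V_t)² with V_GS = V_G − I_D·R_S = 4.35 − 2.7·I_D.
Substituting gives 8.02·I_D² − 20.3·I_D + 11.6 = 0, with roots I_D = 0.873 or 1.66 mA.
The root I_D = 1.66 mA gives V_GS = -0.128 V ≤ V_t, so take I_D = 0.873 mA.
Then V_GS = 1.99 V and V_DS = V_DD − I_D(R_D+R_S) = 16 − 0.873×3.26 = 13.2 V.
Saturation requires V_DS ≥ V_GS − V_t = 0.891 V; 13.2 ≥ 0.891 ✓.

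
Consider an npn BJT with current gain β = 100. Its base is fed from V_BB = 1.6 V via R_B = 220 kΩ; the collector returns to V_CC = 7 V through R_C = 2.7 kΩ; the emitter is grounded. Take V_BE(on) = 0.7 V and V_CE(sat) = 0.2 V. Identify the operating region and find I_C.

Assume active. Base-emitter loop: I_B = (V_BB − V_BE)/R_B = (1.6 − 0.7)/220 = 0.00409 mA.
I_C = β·I_B = 100×0.00409 = 0.409 mA.
V_CE = V_CC − I_C·R_C = 7 − 0.409×2.7 = 5.9 V > V_CE(sat), so the active-region assumption holds.

active; I_C ≈ 0.41 mA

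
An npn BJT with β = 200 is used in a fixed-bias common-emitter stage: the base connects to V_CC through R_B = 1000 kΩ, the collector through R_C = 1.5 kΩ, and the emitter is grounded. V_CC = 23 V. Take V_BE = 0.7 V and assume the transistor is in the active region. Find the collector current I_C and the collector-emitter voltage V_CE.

Base loop: V_CC = I_B·R_B + V_BE, so I_B = (23 − 0.7)/1000 kΩ = 0.0223 mA.
In the active region I_C = β·I_B = 200 × 0.0223 = 4.46 mA.
Collector loop: V_CE = V_CC − I_C·R_C = 23 − 4.46×1.5 = 16.3 V.
Since V_CE = 16.3 V > V_CE(sat) ≈ 0.2 V, the transistor is in the active region as assumed.

I_C ≈ 4.5 mA, V_CE ≈ 16 V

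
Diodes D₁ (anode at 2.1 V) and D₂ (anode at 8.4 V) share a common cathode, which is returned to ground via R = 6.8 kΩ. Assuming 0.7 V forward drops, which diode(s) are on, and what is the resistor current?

Assume both conduct. Then node N would need to be at both 2.1−0.7 = 1.4 V and 8.4−0.7 = 7.7 V, which is impossible.
Assume only D₂ conducts: V_N = 8.4 − 0.7 = 7.7 V, so I_R = 7.7/6.8 = 1.13 mA.
Check D₁: its anode-to-cathode voltage is 2.1 − 7.7 = -5.6 V < 0.7 V, so it is off. The assumption is consistent.

Only D₂ conducts; I_R ≈ 1.1 mA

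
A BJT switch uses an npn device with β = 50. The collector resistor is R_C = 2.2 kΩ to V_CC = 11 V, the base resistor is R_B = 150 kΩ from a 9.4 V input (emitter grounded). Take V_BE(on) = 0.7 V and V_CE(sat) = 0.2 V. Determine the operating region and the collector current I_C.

active; I_C ≈ 2.9 mA

Assume active. Base-emitter loop: I_B = (V_BB − V_BE)/R_B = (9.4 − 0.7)/150 = 0.058 mA.
I_C = β·I_B = 50×0.058 = 2.9 mA.
V_CE = V_CC − I_C·R_C = 11 − 2.9×2.2 = 4.62 V > V_CE(sat), so the active-region assumption holds.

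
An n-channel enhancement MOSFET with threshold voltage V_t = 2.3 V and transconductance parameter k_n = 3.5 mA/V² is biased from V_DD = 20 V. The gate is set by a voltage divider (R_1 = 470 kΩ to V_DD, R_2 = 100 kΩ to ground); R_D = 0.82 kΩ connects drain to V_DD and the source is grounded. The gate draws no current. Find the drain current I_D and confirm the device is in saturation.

I_D ≈ 2.6 mA

V_G = V_DD·R_2/(R_1+R_2) = 20×100/570 = 3.51 V. With the source grounded, V_GS = V_G = 3.51 V.
Assume saturation: I_D = (k_n/2)(V_GS − V_t)² = (3.5/2)×(3.51 − 2.3)² = 1.75×1.21² = 2.56 mA.
V_DS = V_DD − I_D·R_D = 20 − 2.56×0.82 = 17.9 V.
Saturation requires V_DS ≥ V_GS − V_t = 1.21 V; 17.9 ≥ 1.21 ✓.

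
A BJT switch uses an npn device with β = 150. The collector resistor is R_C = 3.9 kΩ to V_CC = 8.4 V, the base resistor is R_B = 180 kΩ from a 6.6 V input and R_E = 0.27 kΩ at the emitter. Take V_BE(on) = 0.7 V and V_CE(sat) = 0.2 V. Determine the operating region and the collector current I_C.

Assume active: I_B = (6.6 − 0.7)/(180 + 151×0.27) = 0.0267 mA, I_C = β·I_B = 4.01 mA.
Then V_CE = 8.4 − 4.01×3.9 − 4.04×0.27 = -8.32 V < 0.2 V — the active assumption fails.
Re-solve with V_CE = 0.2 V. KCL at the emitter: V_E/R_E = (V_BB−0.7−V_E)/R_B + (V_CC−0.2−V_E)/R_C, giving V_E = 0.538 V.
I_C = (V_CC − 0.2 − V_E)/R_C = (8.2 − 0.538)/3.9 = 1.96 mA.
Check: I_B = (5.9 − 0.538)/180 = 0.0298 mA, and β·I_B = 4.47 mA > I_C, confirming saturation.

saturation; I_C ≈ 2 mA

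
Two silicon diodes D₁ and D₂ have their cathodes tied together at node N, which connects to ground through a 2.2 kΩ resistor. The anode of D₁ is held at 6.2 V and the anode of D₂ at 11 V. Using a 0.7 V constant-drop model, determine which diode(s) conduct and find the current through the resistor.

Assume both conduct. Then node N would need to be at both 6.2−0.7 = 5.5 V and 11−0.7 = 10.3 V, which is impossible.
Assume only D₂ conducts: V_N = 11 − 0.7 = 10.3 V, so I_R = 10.3/2.2 = 4.68 mA.
Check D₁: its anode-to-cathode voltage is 6.2 − 10.3 = -4.1 V < 0.7 V, so it is off. The assumption is consistent.

Only D₂ conducts; I_R ≈ 4.7 mA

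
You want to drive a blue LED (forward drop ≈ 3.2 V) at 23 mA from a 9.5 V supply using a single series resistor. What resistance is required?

R ≈ 0.27 kΩ

The resistor drops V_S − V_D = 9.5 − 3.2 = 6.3 V at 23 mA.
R = 6.3 V / 23 mA = 0.274 kΩ.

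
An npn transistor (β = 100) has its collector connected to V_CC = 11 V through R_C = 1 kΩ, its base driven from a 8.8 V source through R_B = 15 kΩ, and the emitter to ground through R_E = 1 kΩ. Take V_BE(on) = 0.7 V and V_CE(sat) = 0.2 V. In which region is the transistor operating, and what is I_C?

saturation; I_C ≈ 5.3 mA

Assume active: I_B = (8.8 − 0.7)/(15 + 101×1) = 0.0698 mA, I_C = β·I_B = 6.98 mA.
Then V_CE = 11 − 6.98×1 − 7.05×1 = -3.04 V < 0.2 V — the active assumption fails.
Re-solve with V_CE = 0.2 V. KCL at the emitter: V_E/R_E = (V_BB−0.7−V_E)/R_B + (V_CC−0.2−V_E)/R_C, giving V_E = 5.49 V.
I_C = (V_CC − 0.2 − V_E)/R_C = (10.8 − 5.49)/1 = 5.31 mA.
Check: I_B = (8.1 − 5.49)/15 = 0.174 mA, and β·I_B = 17.4 mA > I_C, confirming saturation.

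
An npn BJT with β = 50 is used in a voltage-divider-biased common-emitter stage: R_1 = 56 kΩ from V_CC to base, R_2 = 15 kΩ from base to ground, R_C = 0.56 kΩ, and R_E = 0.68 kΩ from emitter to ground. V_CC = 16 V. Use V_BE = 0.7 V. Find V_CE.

Thevenize the base divider: V_Th = V_CC·R_2/(R_1+R_2) = 16×15/71 = 3.38 V, R_Th = R_1‖R_2 = 11.8 kΩ.
Base-emitter loop: V_Th = I_B·R_Th + V_BE + (β+1)I_B·R_E, so I_B = (3.38 − 0.7) / (11.8 + 51×0.68) = 0.0576 mA.
I_C = β·I_B = 50×0.0576 = 2.88 mA, and I_E = (β+1)I_B = 2.94 mA.
V_CE = V_CC − I_C·R_C − I_E·R_E = 16 − 2.88×0.56 − 2.94×0.68 = 12.4 V.
V_CE = 12.4 V > 0.2 V confirms active-region operation.

V_CE ≈ 12 V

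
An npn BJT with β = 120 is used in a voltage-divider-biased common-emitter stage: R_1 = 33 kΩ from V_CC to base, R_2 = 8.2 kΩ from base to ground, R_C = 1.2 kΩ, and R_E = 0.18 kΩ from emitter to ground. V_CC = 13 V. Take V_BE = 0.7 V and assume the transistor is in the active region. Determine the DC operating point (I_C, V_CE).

Thevenize the base divider: V_Th = V_CC·R_2/(R_1+R_2) = 13×8.2/41.2 = 2.59 V, R_Th = R_1‖R_2 = 6.57 kΩ.
Base-emitter loop: V_Th = I_B·R_Th + V_BE + (β+1)I_B·R_E, so I_B = (2.59 − 0.7) / (6.57 + 121×0.18) = 0.0666 mA.
I_C = β·I_B = 120×0.0666 = 7.99 mA, and I_E = (β+1)I_B = 8.06 mA.
V_CE = V_CC − I_C·R_C − I_E·R_E = 13 − 7.99×1.2 − 8.06×0.18 = 1.96 V.
V_CE = 1.96 V > 0.2 V confirms active-region operation.

I_C ≈ 8 mA, V_CE ≈ 2 V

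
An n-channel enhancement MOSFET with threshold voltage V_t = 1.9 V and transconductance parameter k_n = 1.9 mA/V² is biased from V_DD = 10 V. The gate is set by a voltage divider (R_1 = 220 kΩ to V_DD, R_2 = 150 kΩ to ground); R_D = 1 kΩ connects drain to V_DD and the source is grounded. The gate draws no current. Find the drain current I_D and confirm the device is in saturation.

I_D ≈ 4.4 mA

V_G = V_DD·R_2/(R_1+R_2) = 10×150/370 = 4.05 V. With the source grounded, V_GS = V_G = 4.05 V.
Assume saturation: I_D = (k_n/2)(V_GS − V_t)² = (1.9/2)×(4.05 − 1.9)² = 0.95×2.15² = 4.41 mA.
V_DS = V_DD − I_D·R_D = 10 − 4.41×1 = 5.59 V.
Saturation requires V_DS ≥ V_GS − V_t = 2.15 V; 5.59 ≥ 2.15 ✓.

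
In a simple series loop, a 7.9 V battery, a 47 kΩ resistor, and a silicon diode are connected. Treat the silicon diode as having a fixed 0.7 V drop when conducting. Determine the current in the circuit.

I ≈ 0.15 mA

KVL around the loop: 7.9 = V_D + I·R = 0.7 + I × 47 kΩ.
So I = (7.9 − 0.7) / 47 kΩ = 7.2 / 47 = 0.153 mA.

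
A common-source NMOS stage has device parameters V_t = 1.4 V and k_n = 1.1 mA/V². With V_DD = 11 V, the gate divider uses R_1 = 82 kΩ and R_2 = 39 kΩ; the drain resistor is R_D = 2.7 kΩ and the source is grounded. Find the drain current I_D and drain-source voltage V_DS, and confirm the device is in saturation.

V_G = V_DD·R_2/(R_1+R_2) = 11×39/121 = 3.55 V. With the source grounded, V_GS = V_G = 3.55 V.
Assume saturation: I_D = (k_n/2)(V_GS − V_t)² = (1.1/2)×(3.55 − 1.4)² = 0.55×2.15² = 2.53 mA.
V_DS = V_DD − I_D·R_D = 11 − 2.53×2.7 = 4.16 V.
Saturation requires V_DS ≥ V_GS − V_t = 2.15 V; 4.16 ≥ 2.15 ✓.

I_D ≈ 2.5 mA, V_DS ≈ 4.2 V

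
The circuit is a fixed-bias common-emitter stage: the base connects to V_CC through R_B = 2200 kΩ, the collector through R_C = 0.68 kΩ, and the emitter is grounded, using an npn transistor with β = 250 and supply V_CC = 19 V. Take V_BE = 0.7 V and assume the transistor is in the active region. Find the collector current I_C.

I_C ≈ 2.1 mA

Base loop: V_CC = I_B·R_B + V_BE, so I_B = (19 − 0.7)/2200 kΩ = 0.00832 mA.
In the active region I_C = β·I_B = 250 × 0.00832 = 2.08 mA.
Collector loop: V_CE = V_CC − I_C·R_C = 19 − 2.08×0.68 = 17.6 V.
Since V_CE = 17.6 V > V_CE(sat) ≈ 0.2 V, the transistor is in the active region as assumed.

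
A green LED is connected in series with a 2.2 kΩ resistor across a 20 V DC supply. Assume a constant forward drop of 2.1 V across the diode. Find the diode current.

I ≈ 8.1 mA

KVL around the loop: 20 = V_D + I·R = 2.1 + I × 2.2 kΩ.
So I = (20 − 2.1) / 2.2 kΩ = 17.9 / 2.2 = 8.14 mA.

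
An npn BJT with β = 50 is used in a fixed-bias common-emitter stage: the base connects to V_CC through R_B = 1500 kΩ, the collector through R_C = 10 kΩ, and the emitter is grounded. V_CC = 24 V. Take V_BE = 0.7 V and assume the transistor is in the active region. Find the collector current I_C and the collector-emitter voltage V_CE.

I_C ≈ 0.78 mA, V_CE ≈ 16 V

Base loop: V_CC = I_B·R_B + V_BE, so I_B = (24 − 0.7)/1500 kΩ = 0.0155 mA.
In the active region I_C = β·I_B = 50 × 0.0155 = 0.777 mA.
Collector loop: V_CE = V_CC − I_C·R_C = 24 − 0.777×10 = 16.2 V.
Since V_CE = 16.2 V > V_CE(sat) ≈ 0.2 V, the transistor is in the active region as assumed.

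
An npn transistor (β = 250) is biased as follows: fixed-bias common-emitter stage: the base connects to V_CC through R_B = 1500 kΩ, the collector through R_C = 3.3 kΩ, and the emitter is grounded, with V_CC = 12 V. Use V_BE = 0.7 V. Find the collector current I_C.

I_C ≈ 1.9 mA

Base loop: V_CC = I_B·R_B + V_BE, so I_B = (12 − 0.7)/1500 kΩ = 0.00753 mA.
In the active region I_C = β·I_B = 250 × 0.00753 = 1.88 mA.
Collector loop: V_CE = V_CC − I_C·R_C = 12 − 1.88×3.3 = 5.79 V.
Since V_CE = 5.79 V > V_CE(sat) ≈ 0.2 V, the transistor is in the active region as assumed.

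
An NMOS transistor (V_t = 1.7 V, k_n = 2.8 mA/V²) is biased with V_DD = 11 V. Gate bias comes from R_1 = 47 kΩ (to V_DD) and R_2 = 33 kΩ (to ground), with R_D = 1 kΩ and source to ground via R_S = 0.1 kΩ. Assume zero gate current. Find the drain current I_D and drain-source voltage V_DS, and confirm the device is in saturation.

V_G = V_DD·R_2/(R_1+R_2) = 11×33/80 = 4.54 V.
Assume saturation: I_D = (k_n/2)(V_GS − V_t)² with V_GS = V_G − I_D·R_S = 4.54 − 0.1·I_D.
Substituting gives 0.014·I_D² − 1.79·I_D + 11.3 = 0, with roots I_D = 6.62 or 122 mA.
The root I_D = 122 mA gives V_GS = -7.62 V ≤ V_t, so take I_D = 6.62 mA.
Then V_GS = 3.88 V and V_DS = V_DD − I_D(R_D+R_S) = 11 − 6.62×1.1 = 3.71 V.
Saturation requires V_DS ≥ V_GS − V_t = 2.18 V; 3.71 ≥ 2.18 ✓.

I_D ≈ 6.6 mA, V_DS ≈ 3.7 V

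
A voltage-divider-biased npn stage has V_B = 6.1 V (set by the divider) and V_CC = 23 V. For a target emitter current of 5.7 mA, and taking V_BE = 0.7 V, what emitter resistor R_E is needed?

V_E = V_B − V_BE = 6.1 − 0.7 = 5.4 V.
R_E = V_E / I_E = 5.4 / 5.7 = 0.947 kΩ.

R_E ≈ 0.95 kΩ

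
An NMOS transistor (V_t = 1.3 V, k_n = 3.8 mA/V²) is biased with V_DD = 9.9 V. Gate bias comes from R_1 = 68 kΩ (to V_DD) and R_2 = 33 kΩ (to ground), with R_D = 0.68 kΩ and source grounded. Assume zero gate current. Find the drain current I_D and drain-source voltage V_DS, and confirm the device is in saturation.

V_G = V_DD·R_2/(R_1+R_2) = 9.9×33/101 = 3.23 V. With the source grounded, V_GS = V_G = 3.23 V.
Assume saturation: I_D = (k_n/2)(V_GS − V_t)² = (3.8/2)×(3.23 − 1.3)² = 1.9×1.93² = 7.11 mA.
V_DS = V_DD − I_D·R_D = 9.9 − 7.11×0.68 = 5.06 V.
Saturation requires V_DS ≥ V_GS − V_t = 1.93 V; 5.06 ≥ 1.93 ✓.

I_D ≈ 7.1 mA, V_DS ≈ 5.1 V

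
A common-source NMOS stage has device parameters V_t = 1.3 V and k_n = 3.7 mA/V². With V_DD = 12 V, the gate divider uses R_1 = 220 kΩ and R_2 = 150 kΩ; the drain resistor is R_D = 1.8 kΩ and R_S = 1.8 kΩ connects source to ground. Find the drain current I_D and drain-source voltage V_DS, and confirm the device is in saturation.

I_D ≈ 1.5 mA, V_DS ≈ 6.7 V

V_G = V_DD·R_2/(R_1+R_2) = 12×150/370 = 4.86 V.
Assume saturation: I_D = (k_n/2)(V_GS − V_t)² with V_GS = V_G − I_D·R_S = 4.86 − 1.8·I_D.
Substituting gives 5.99·I_D² − 24.7·I_D + 23.5 = 0, with roots I_D = 1.48 or 2.64 mA.
The root I_D = 2.64 mA gives V_GS = 0.104 V ≤ V_t, so take I_D = 1.48 mA.
Then V_GS = 2.2 V and V_DS = V_DD − I_D(R_D+R_S) = 12 − 1.48×3.6 = 6.66 V.
Saturation requires V_DS ≥ V_GS − V_t = 0.895 V; 6.66 ≥ 0.895 ✓.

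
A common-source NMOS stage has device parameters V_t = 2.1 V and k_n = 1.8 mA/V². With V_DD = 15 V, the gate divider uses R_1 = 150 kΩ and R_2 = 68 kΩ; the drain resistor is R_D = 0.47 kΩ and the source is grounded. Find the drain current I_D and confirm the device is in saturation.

I_D ≈ 6 mA

V_G = V_DD·R_2/(R_1+R_2) = 15×68/218 = 4.68 V. With the source grounded, V_GS = V_G = 4.68 V.
Assume saturation: I_D = (k_n/2)(V_GS − V_t)² = (1.8/2)×(4.68 − 2.1)² = 0.9×2.58² = 5.99 mA.
V_DS = V_DD − I_D·R_D = 15 − 5.99×0.47 = 12.2 V.
Saturation requires V_DS ≥ V_GS − V_t = 2.58 V; 12.2 ≥ 2.58 ✓.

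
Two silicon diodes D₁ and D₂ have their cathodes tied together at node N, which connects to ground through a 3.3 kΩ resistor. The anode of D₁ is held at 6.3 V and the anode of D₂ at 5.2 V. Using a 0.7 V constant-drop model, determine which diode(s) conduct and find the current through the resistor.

Only D₁ conducts; I_R ≈ 1.7 mA

Assume both conduct. Then node N would need to be at both 6.3−0.7 = 5.6 V and 5.2−0.7 = 4.5 V, which is impossible.
Assume only D₁ conducts: V_N = 6.3 − 0.7 = 5.6 V, so I_R = 5.6/3.3 = 1.7 mA.
Check D₂: its anode-to-cathode voltage is 5.2 − 5.6 = -0.4 V < 0.7 V, so it is off. The assumption is consistent.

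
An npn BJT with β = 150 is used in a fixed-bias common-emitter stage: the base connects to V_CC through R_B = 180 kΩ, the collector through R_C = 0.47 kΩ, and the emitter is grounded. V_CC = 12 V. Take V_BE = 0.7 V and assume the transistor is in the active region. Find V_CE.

Base loop: V_CC = I_B·R_B + V_BE, so I_B = (12 − 0.7)/180 kΩ = 0.0628 mA.
In the active region I_C = β·I_B = 150 × 0.0628 = 9.42 mA.
Collector loop: V_CE = V_CC − I_C·R_C = 12 − 9.42×0.47 = 7.57 V.
Since V_CE = 7.57 V > V_CE(sat) ≈ 0.2 V, the transistor is in the active region as assumed.

V_CE ≈ 7.6 V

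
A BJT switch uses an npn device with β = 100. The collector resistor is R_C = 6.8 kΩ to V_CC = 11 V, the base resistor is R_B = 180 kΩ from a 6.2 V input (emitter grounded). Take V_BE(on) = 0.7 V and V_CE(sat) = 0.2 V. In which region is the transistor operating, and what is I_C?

Assume active: I_B = (6.2 − 0.7)/180 = 0.0306 mA, giving I_C = β·I_B = 3.06 mA.
But then V_CE = 11 − 3.06×6.8 = -9.78 V < V_CE(sat) = 0.2 V — impossible in the active region.
So the transistor is saturated. With V_CE = 0.2 V, I_C = (V_CC − 0.2)/R_C = 10.8/6.8 = 1.59 mA.
Check: β·I_B = 3.06 mA > I_C = 1.59 mA, confirming saturation.

saturation; I_C ≈ 1.6 mA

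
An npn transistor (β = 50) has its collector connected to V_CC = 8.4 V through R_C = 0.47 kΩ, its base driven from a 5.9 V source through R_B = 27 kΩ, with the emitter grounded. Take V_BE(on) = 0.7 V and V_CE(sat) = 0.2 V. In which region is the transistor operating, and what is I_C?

active; I_C ≈ 9.6 mA

Assume active. Base-emitter loop: I_B = (V_BB − V_BE)/R_B = (5.9 − 0.7)/27 = 0.193 mA.
I_C = β·I_B = 50×0.193 = 9.63 mA.
V_CE = V_CC − I_C·R_C = 8.4 − 9.63×0.47 = 3.87 V > V_CE(sat), so the active-region assumption holds.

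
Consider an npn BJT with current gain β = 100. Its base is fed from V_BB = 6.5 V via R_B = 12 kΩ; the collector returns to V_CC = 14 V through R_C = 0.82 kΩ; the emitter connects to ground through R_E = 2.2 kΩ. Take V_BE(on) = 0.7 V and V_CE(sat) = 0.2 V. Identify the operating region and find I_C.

Assume active. Base-emitter loop: I_B = (V_BB − V_BE)/(R_B + (β+1)R_E) = (6.5 − 0.7)/(12 + 101×2.2) = 0.0248 mA.
I_C = β·I_B = 100×0.0248 = 2.48 mA.
V_CE = V_CC − I_C·R_C − I_E·R_E = 14 − 2.48×0.82 − 2.5×2.2 = 6.47 V > V_CE(sat), so the active-region assumption holds.

active; I_C ≈ 2.5 mA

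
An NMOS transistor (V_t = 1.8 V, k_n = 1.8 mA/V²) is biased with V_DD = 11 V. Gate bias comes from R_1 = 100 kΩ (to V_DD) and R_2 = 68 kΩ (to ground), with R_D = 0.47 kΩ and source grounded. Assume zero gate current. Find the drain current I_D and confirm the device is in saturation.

V_G = V_DD·R_2/(R_1+R_2) = 11×68/168 = 4.45 V. With the source grounded, V_GS = V_G = 4.45 V.
Assume saturation: I_D = (k_n/2)(V_GS − V_t)² = (1.8/2)×(4.45 − 1.8)² = 0.9×2.65² = 6.33 mA.
V_DS = V_DD − I_D·R_D = 11 − 6.33×0.47 = 8.02 V.
Saturation requires V_DS ≥ V_GS − V_t = 2.65 V; 8.02 ≥ 2.65 ✓.

I_D ≈ 6.3 mA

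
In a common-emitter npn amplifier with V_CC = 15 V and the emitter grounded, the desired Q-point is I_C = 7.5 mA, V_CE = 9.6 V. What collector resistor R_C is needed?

Collector loop: V_CC = I_C·R_C + V_CE.
R_C = (V_CC − V_CE)/I_C = (15 − 9.6)/7.5 = 0.72 kΩ.

R_C ≈ 0.72 kΩ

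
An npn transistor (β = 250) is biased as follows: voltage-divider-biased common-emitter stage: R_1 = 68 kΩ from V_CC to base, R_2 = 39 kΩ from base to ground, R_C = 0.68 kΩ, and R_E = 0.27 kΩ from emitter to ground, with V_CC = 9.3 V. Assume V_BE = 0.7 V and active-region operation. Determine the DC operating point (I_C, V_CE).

Thevenize the base divider: V_Th = V_CC·R_2/(R_1+R_2) = 9.3×39/107 = 3.39 V, R_Th = R_1‖R_2 = 24.8 kΩ.
Base-emitter loop: V_Th = I_B·R_Th + V_BE + (β+1)I_B·R_E, so I_B = (3.39 − 0.7) / (24.8 + 251×0.27) = 0.0291 mA.
I_C = β·I_B = 250×0.0291 = 7.27 mA, and I_E = (β+1)I_B = 7.29 mA.
V_CE = V_CC − I_C·R_C − I_E·R_E = 9.3 − 7.27×0.68 − 7.29×0.27 = 2.39 V.
V_CE = 2.39 V > 0.2 V confirms active-region operation.

I_C ≈ 7.3 mA, V_CE ≈ 2.4 V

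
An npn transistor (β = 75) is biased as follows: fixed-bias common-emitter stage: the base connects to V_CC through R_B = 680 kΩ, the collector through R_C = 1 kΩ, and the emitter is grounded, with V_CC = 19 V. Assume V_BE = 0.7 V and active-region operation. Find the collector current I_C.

I_C ≈ 2 mA

Base loop: V_CC = I_B·R_B + V_BE, so I_B = (19 − 0.7)/680 kΩ = 0.0269 mA.
In the active region I_C = β·I_B = 75 × 0.0269 = 2.02 mA.
Collector loop: V_CE = V_CC − I_C·R_C = 19 − 2.02×1 = 17 V.
Since V_CE = 17 V > V_CE(sat) ≈ 0.2 V, the transistor is in the active region as assumed.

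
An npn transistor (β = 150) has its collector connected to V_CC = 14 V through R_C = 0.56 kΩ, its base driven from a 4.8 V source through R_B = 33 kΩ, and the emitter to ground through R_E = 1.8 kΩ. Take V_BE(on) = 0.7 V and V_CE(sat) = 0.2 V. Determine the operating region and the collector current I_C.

Assume active. Base-emitter loop: I_B = (V_BB − V_BE)/(R_B + (β+1)R_E) = (4.8 − 0.7)/(33 + 151×1.8) = 0.0135 mA.
I_C = β·I_B = 150×0.0135 = 2.02 mA.
V_CE = V_CC − I_C·R_C − I_E·R_E = 14 − 2.02×0.56 − 2.03×1.8 = 9.21 V > V_CE(sat), so the active-region assumption holds.

active; I_C ≈ 2 mA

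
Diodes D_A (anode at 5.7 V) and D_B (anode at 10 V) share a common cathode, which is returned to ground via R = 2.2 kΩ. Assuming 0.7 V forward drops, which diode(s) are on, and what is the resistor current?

Only D_B conducts; I_R ≈ 4.2 mA

Assume both conduct. Then node N would need to be at both 5.7−0.7 = 5 V and 10−0.7 = 9.3 V, which is impossible.
Assume only D_B conducts: V_N = 10 − 0.7 = 9.3 V, so I_R = 9.3/2.2 = 4.23 mA.
Check D_A: its anode-to-cathode voltage is 5.7 − 9.3 = -3.6 V < 0.7 V, so it is off. The assumption is consistent.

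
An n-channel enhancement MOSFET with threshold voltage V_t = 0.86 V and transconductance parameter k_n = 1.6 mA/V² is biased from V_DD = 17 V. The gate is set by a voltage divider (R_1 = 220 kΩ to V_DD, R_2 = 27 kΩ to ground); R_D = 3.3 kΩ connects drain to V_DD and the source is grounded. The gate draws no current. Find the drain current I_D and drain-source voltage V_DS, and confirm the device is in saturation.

I_D ≈ 0.8 mA, V_DS ≈ 14 V

V_G = V_DD·R_2/(R_1+R_2) = 17×27/247 = 1.86 V. With the source grounded, V_GS = V_G = 1.86 V.
Assume saturation: I_D = (k_n/2)(V_GS − V_t)² = (1.6/2)×(1.86 − 0.86)² = 0.8×0.998² = 0.797 mA.
V_DS = V_DD − I_D·R_D = 17 − 0.797×3.3 = 14.4 V.
Saturation requires V_DS ≥ V_GS − V_t = 0.998 V; 14.4 ≥ 0.998 ✓.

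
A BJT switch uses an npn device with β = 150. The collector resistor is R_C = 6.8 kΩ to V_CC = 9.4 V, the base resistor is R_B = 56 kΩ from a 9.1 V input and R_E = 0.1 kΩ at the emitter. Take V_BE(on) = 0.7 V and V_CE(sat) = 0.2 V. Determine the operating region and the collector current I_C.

saturation; I_C ≈ 1.3 mA

Assume active: I_B = (9.1 − 0.7)/(56 + 151×0.1) = 0.118 mA, I_C = β·I_B = 17.7 mA.
Then V_CE = 9.4 − 17.7×6.8 − 17.8×0.1 = -113 V < 0.2 V — the active assumption fails.
Re-solve with V_CE = 0.2 V. KCL at the emitter: V_E/R_E = (V_BB−0.7−V_E)/R_B + (V_CC−0.2−V_E)/R_C, giving V_E = 0.148 V.
I_C = (V_CC − 0.2 − V_E)/R_C = (9.2 − 0.148)/6.8 = 1.33 mA.
Check: I_B = (8.4 − 0.148)/56 = 0.147 mA, and β·I_B = 22.1 mA > I_C, confirming saturation.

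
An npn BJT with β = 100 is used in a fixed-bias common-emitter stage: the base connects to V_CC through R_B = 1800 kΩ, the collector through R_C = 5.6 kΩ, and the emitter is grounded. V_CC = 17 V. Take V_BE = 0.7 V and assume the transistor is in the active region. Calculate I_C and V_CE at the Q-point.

I_C ≈ 0.91 mA, V_CE ≈ 12 V

Base loop: V_CC = I_B·R_B + V_BE, so I_B = (17 − 0.7)/1800 kΩ = 0.00906 mA.
In the active region I_C = β·I_B = 100 × 0.00906 = 0.906 mA.
Collector loop: V_CE = V_CC − I_C·R_C = 17 − 0.906×5.6 = 11.9 V.
Since V_CE = 11.9 V > V_CE(sat) ≈ 0.2 V, the transistor is in the active region as assumed.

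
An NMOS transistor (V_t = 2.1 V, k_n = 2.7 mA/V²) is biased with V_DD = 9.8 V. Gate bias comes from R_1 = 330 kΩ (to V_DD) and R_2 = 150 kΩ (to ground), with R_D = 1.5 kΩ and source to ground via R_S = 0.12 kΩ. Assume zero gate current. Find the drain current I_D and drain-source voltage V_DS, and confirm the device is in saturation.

I_D ≈ 0.97 mA, V_DS ≈ 8.2 V

V_G = V_DD·R_2/(R_1+R_2) = 9.8×150/480 = 3.06 V.
Assume saturation: I_D = (k_n/2)(V_GS − V_t)² with V_GS = V_G − I_D·R_S = 3.06 − 0.12·I_D.
Substituting gives 0.0194·I_D² − 1.31·I_D + 1.25 = 0, with roots I_D = 0.967 or 66.5 mA.
The root I_D = 66.5 mA gives V_GS = -4.92 V ≤ V_t, so take I_D = 0.967 mA.
Then V_GS = 2.95 V and V_DS = V_DD − I_D(R_D+R_S) = 9.8 − 0.967×1.62 = 8.23 V.
Saturation requires V_DS ≥ V_GS − V_t = 0.846 V; 8.23 ≥ 0.846 ✓.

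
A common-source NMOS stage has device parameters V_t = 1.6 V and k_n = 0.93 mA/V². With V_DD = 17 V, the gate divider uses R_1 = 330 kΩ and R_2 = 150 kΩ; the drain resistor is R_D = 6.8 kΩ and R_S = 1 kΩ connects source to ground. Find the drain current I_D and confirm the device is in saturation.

I_D ≈ 1.8 mA

V_G = V_DD·R_2/(R_1+R_2) = 17×150/480 = 5.31 V.
Assume saturation: I_D = (k_n/2)(V_GS − V_t)² with V_GS = V_G − I_D·R_S = 5.31 − 1·I_D.
Substituting gives 0.465·I_D² − 4.45·I_D + 6.41 = 0, with roots I_D = 1.76 or 7.81 mA.
The root I_D = 7.81 mA gives V_GS = -2.5 V ≤ V_t, so take I_D = 1.76 mA.
Then V_GS = 3.55 V and V_DS = V_DD − I_D(R_D+R_S) = 17 − 1.76×7.8 = 3.24 V.
Saturation requires V_DS ≥ V_GS − V_t = 1.95 V; 3.24 ≥ 1.95 ✓.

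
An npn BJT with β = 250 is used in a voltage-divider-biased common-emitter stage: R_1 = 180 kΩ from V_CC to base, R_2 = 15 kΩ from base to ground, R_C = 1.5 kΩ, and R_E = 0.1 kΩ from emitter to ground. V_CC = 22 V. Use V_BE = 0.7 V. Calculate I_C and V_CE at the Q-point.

I_C ≈ 6.4 mA, V_CE ≈ 12 V

Thevenize the base divider: V_Th = V_CC·R_2/(R_1+R_2) = 22×15/195 = 1.69 V, R_Th = R_1‖R_2 = 13.8 kΩ.
Base-emitter loop: V_Th = I_B·R_Th + V_BE + (β+1)I_B·R_E, so I_B = (1.69 − 0.7) / (13.8 + 251×0.1) = 0.0255 mA.
I_C = β·I_B = 250×0.0255 = 6.37 mA, and I_E = (β+1)I_B = 6.4 mA.
V_CE = V_CC − I_C·R_C − I_E·R_E = 22 − 6.37×1.5 − 6.4×0.1 = 11.8 V.
V_CE = 11.8 V > 0.2 V confirms active-region operation.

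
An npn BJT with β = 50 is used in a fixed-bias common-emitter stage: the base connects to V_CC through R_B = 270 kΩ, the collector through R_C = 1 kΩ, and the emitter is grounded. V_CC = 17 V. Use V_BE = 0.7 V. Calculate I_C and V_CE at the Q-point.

I_C ≈ 3 mA, V_CE ≈ 14 V

Base loop: V_CC = I_B·R_B + V_BE, so I_B = (17 − 0.7)/270 kΩ = 0.0604 mA.
In the active region I_C = β·I_B = 50 × 0.0604 = 3.02 mA.
Collector loop: V_CE = V_CC − I_C·R_C = 17 − 3.02×1 = 14 V.
Since V_CE = 14 V > V_CE(sat) ≈ 0.2 V, the transistor is in the active region as assumed.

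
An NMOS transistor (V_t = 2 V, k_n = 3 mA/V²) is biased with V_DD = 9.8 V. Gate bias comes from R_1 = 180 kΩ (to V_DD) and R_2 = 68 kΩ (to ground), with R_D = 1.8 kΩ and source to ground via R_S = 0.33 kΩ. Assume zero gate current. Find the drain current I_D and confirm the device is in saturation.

V_G = V_DD·R_2/(R_1+R_2) = 9.8×68/248 = 2.69 V.
Assume saturation: I_D = (k_n/2)(V_GS − V_t)² with V_GS = V_G − I_D·R_S = 2.69 − 0.33·I_D.
Substituting gives 0.163·I_D² − 1.68·I_D + 0.708 = 0, with roots I_D = 0.44 or 9.85 mA.
The root I_D = 9.85 mA gives V_GS = -0.562 V ≤ V_t, so take I_D = 0.44 mA.
Then V_GS = 2.54 V and V_DS = V_DD − I_D(R_D+R_S) = 9.8 − 0.44×2.13 = 8.86 V.
Saturation requires V_DS ≥ V_GS − V_t = 0.542 V; 8.86 ≥ 0.542 ✓.

I_D ≈ 0.44 mA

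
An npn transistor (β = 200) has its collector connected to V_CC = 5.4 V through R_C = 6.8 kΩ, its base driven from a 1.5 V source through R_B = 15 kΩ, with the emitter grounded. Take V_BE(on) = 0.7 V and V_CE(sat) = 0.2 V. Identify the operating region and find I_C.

saturation; I_C ≈ 0.76 mA

Assume active: I_B = (1.5 − 0.7)/15 = 0.0533 mA, giving I_C = β·I_B = 10.7 mA.
But then V_CE = 5.4 − 10.7×6.8 = -67.1 V < V_CE(sat) = 0.2 V — impossible in the active region.
So the transistor is saturated. With V_CE = 0.2 V, I_C = (V_CC − 0.2)/R_C = 5.2/6.8 = 0.765 mA.
Check: β·I_B = 10.7 mA > I_C = 0.765 mA, confirming saturation.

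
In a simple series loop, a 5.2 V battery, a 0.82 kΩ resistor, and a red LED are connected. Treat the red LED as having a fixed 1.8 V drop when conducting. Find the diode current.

KVL around the loop: 5.2 = V_D + I·R = 1.8 + I × 0.82 kΩ.
So I = (5.2 − 1.8) / 0.82 kΩ = 3.4 / 0.82 = 4.15 mA.

I ≈ 4.1 mA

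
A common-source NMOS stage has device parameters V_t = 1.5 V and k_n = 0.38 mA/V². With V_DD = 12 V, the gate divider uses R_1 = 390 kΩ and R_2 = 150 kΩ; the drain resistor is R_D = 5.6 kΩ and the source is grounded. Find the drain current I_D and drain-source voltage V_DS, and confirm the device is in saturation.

I_D ≈ 0.64 mA, V_DS ≈ 8.4 V

V_G = V_DD·R_2/(R_1+R_2) = 12×150/540 = 3.33 V. With the source grounded, V_GS = V_G = 3.33 V.
Assume saturation: I_D = (k_n/2)(V_GS − V_t)² = (0.38/2)×(3.33 − 1.5)² = 0.19×1.83² = 0.639 mA.
V_DS = V_DD − I_D·R_D = 12 − 0.639×5.6 = 8.42 V.
Saturation requires V_DS ≥ V_GS − V_t = 1.83 V; 8.42 ≥ 1.83 ✓.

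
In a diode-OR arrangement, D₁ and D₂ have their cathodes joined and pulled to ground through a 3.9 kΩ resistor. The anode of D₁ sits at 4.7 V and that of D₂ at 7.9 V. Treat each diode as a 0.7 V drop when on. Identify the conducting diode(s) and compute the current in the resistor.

Assume both conduct. Then node N would need to be at both 4.7−0.7 = 4 V and 7.9−0.7 = 7.2 V, which is impossible.
Assume only D₂ conducts: V_N = 7.9 − 0.7 = 7.2 V, so I_R = 7.2/3.9 = 1.85 mA.
Check D₁: its anode-to-cathode voltage is 4.7 − 7.2 = -2.5 V < 0.7 V, so it is off. The assumption is consistent.

Only D₂ conducts; I_R ≈ 1.8 mA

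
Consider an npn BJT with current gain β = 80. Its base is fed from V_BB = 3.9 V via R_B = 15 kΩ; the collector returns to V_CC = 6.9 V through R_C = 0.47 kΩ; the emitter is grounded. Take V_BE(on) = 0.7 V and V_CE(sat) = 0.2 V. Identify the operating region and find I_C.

saturation; I_C ≈ 14 mA

Assume active: I_B = (3.9 − 0.7)/15 = 0.213 mA, giving I_C = β·I_B = 17.1 mA.
But then V_CE = 6.9 − 17.1×0.47 = -1.12 V < V_CE(sat) = 0.2 V — impossible in the active region.
So the transistor is saturated. With V_CE = 0.2 V, I_C = (V_CC − 0.2)/R_C = 6.7/0.47 = 14.3 mA.
Check: β·I_B = 17.1 mA > I_C = 14.3 mA, confirming saturation.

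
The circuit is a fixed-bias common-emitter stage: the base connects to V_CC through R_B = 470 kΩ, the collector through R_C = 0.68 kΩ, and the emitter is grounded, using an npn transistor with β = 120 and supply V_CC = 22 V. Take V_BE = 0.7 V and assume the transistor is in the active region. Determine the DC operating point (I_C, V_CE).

I_C ≈ 5.4 mA, V_CE ≈ 18 V

Base loop: V_CC = I_B·R_B + V_BE, so I_B = (22 − 0.7)/470 kΩ = 0.0453 mA.
In the active region I_C = β·I_B = 120 × 0.0453 = 5.44 mA.
Collector loop: V_CE = V_CC − I_C·R_C = 22 − 5.44×0.68 = 18.3 V.
Since V_CE = 18.3 V > V_CE(sat) ≈ 0.2 V, the transistor is in the active region as assumed.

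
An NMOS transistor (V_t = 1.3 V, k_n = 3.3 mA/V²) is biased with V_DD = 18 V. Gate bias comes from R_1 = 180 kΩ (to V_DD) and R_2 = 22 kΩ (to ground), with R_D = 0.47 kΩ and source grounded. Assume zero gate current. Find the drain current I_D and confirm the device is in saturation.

I_D ≈ 0.72 mA

V_G = V_DD·R_2/(R_1+R_2) = 18×22/202 = 1.96 V. With the source grounded, V_GS = V_G = 1.96 V.
Assume saturation: I_D = (k_n/2)(V_GS − V_t)² = (3.3/2)×(1.96 − 1.3)² = 1.65×0.66² = 0.72 mA.
V_DS = V_DD − I_D·R_D = 18 − 0.72×0.47 = 17.7 V.
Saturation requires V_DS ≥ V_GS − V_t = 0.66 V; 17.7 ≥ 0.66 ✓.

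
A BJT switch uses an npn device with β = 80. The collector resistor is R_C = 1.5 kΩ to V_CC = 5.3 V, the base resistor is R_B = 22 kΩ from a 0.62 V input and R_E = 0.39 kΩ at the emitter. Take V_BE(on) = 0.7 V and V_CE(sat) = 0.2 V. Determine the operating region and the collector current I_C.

V_BB = 0.62 V ≤ V_BE(on) = 0.7 V, so the base-emitter junction is not forward biased.
The transistor is in cutoff: I_B = I_C = 0.

cutoff; I_C ≈ 0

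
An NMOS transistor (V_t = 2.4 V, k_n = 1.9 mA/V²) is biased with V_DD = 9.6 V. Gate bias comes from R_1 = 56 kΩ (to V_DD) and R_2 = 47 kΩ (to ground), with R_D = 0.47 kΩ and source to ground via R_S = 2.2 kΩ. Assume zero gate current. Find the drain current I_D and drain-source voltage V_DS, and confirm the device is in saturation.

I_D ≈ 0.55 mA, V_DS ≈ 8.1 V

V_G = V_DD·R_2/(R_1+R_2) = 9.6×47/103 = 4.38 V.
Assume saturation: I_D = (k_n/2)(V_GS − V_t)² with V_GS = V_G − I_D·R_S = 4.38 − 2.2·I_D.
Substituting gives 4.6·I_D² − 9.28·I_D + 3.73 = 0, with roots I_D = 0.553 or 1.46 mA.
The root I_D = 1.46 mA gives V_GS = 1.16 V ≤ V_t, so take I_D = 0.553 mA.
Then V_GS = 3.16 V and V_DS = V_DD − I_D(R_D+R_S) = 9.6 − 0.553×2.67 = 8.12 V.
Saturation requires V_DS ≥ V_GS − V_t = 0.763 V; 8.12 ≥ 0.763 ✓.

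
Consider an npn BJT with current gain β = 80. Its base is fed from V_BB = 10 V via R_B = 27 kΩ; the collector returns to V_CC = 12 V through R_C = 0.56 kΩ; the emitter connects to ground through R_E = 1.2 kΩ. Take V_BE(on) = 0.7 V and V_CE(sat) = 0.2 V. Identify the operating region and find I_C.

active; I_C ≈ 6 mA

Assume active. Base-emitter loop: I_B = (V_BB − V_BE)/(R_B + (β+1)R_E) = (10 − 0.7)/(27 + 81×1.2) = 0.0749 mA.
I_C = β·I_B = 80×0.0749 = 5.99 mA.
V_CE = V_CC − I_C·R_C − I_E·R_E = 12 − 5.99×0.56 − 6.07×1.2 = 1.37 V > V_CE(sat), so the active-region assumption holds.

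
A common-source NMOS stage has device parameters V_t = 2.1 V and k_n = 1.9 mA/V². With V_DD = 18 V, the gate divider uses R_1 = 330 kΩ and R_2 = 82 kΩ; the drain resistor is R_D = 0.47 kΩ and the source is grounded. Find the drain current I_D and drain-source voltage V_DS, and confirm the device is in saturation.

V_G = V_DD·R_2/(R_1+R_2) = 18×82/412 = 3.58 V. With the source grounded, V_GS = V_G = 3.58 V.
Assume saturation: I_D = (k_n/2)(V_GS − V_t)² = (1.9/2)×(3.58 − 2.1)² = 0.95×1.48² = 2.09 mA.
V_DS = V_DD − I_D·R_D = 18 − 2.09×0.47 = 17 V.
Saturation requires V_DS ≥ V_GS − V_t = 1.48 V; 17 ≥ 1.48 ✓.

I_D ≈ 2.1 mA, V_DS ≈ 17 V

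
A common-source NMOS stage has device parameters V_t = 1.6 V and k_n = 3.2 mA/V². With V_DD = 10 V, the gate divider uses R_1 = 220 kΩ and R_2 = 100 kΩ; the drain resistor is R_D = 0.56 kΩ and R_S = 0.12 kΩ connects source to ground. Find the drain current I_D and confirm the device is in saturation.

V_G = V_DD·R_2/(R_1+R_2) = 10×100/320 = 3.12 V.
Assume saturation: I_D = (k_n/2)(V_GS − V_t)² with V_GS = V_G − I_D·R_S = 3.12 − 0.12·I_D.
Substituting gives 0.023·I_D² − 1.59·I_D + 3.72 = 0, with roots I_D = 2.43 or 66.4 mA.
The root I_D = 66.4 mA gives V_GS = -4.84 V ≤ V_t, so take I_D = 2.43 mA.
Then V_GS = 2.83 V and V_DS = V_DD − I_D(R_D+R_S) = 10 − 2.43×0.68 = 8.35 V.
Saturation requires V_DS ≥ V_GS − V_t = 1.23 V; 8.35 ≥ 1.23 ✓.

I_D ≈ 2.4 mA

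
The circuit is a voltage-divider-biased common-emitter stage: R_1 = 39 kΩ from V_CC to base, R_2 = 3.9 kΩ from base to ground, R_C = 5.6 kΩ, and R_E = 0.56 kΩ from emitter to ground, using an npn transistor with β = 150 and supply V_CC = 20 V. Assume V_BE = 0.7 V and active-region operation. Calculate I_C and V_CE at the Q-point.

I_C ≈ 1.9 mA, V_CE ≈ 8.3 V

Thevenize the base divider: V_Th = V_CC·R_2/(R_1+R_2) = 20×3.9/42.9 = 1.82 V, R_Th = R_1‖R_2 = 3.55 kΩ.
Base-emitter loop: V_Th = I_B·R_Th + V_BE + (β+1)I_B·R_E, so I_B = (1.82 − 0.7) / (3.55 + 151×0.56) = 0.0127 mA.
I_C = β·I_B = 150×0.0127 = 1.9 mA, and I_E = (β+1)I_B = 1.92 mA.
V_CE = V_CC − I_C·R_C − I_E·R_E = 20 − 1.9×5.6 − 1.92×0.56 = 8.27 V.
V_CE = 8.27 V > 0.2 V confirms active-region operation.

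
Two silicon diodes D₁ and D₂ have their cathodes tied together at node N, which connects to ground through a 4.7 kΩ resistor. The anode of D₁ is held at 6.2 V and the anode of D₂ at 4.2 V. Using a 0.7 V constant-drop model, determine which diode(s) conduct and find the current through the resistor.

Only D₁ conducts; I_R ≈ 1.2 mA

Assume both conduct. Then node N would need to be at both 6.2−0.7 = 5.5 V and 4.2−0.7 = 3.5 V, which is impossible.
Assume only D₁ conducts: V_N = 6.2 − 0.7 = 5.5 V, so I_R = 5.5/4.7 = 1.17 mA.
Check D₂: its anode-to-cathode voltage is 4.2 − 5.5 = -1.3 V < 0.7 V, so it is off. The assumption is consistent.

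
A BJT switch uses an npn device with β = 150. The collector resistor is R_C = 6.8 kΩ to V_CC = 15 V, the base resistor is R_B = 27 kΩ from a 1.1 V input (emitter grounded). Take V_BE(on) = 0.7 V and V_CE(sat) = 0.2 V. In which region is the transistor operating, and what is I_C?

saturation; I_C ≈ 2.2 mA

Assume active: I_B = (1.1 − 0.7)/27 = 0.0148 mA, giving I_C = β·I_B = 2.22 mA.
But then V_CE = 15 − 2.22×6.8 = -0.111 V < V_CE(sat) = 0.2 V — impossible in the active region.
So the transistor is saturated. With V_CE = 0.2 V, I_C = (V_CC − 0.2)/R_C = 14.8/6.8 = 2.18 mA.
Check: β·I_B = 2.22 mA > I_C = 2.18 mA, confirming saturation.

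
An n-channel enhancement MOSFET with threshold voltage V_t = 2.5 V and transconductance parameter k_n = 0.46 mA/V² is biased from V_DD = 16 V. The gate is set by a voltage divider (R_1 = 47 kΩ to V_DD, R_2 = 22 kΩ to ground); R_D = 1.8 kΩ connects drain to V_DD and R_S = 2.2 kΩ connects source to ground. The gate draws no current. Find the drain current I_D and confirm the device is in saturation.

V_G = V_DD·R_2/(R_1+R_2) = 16×22/69 = 5.1 V.
Assume saturation: I_D = (k_n/2)(V_GS − V_t)² with V_GS = V_G − I_D·R_S = 5.1 − 2.2·I_D.
Substituting gives 1.11·I_D² − 3.63·I_D + 1.56 = 0, with roots I_D = 0.507 or 2.76 mA.
The root I_D = 2.76 mA gives V_GS = -0.962 V ≤ V_t, so take I_D = 0.507 mA.
Then V_GS = 3.99 V and V_DS = V_DD − I_D(R_D+R_S) = 16 − 0.507×4 = 14 V.
Saturation requires V_DS ≥ V_GS − V_t = 1.49 V; 14 ≥ 1.49 ✓.

I_D ≈ 0.51 mA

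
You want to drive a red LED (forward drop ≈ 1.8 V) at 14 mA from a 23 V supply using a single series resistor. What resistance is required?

The resistor drops V_S − V_D = 23 − 1.8 = 21.2 V at 14 mA.
R = 21.2 V / 14 mA = 1.51 kΩ.

R ≈ 1.5 kΩ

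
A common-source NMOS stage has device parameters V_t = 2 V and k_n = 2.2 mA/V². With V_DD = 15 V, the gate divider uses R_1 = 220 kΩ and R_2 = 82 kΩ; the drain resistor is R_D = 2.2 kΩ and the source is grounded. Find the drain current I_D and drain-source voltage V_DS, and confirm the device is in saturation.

V_G = V_DD·R_2/(R_1+R_2) = 15×82/302 = 4.07 V. With the source grounded, V_GS = V_G = 4.07 V.
Assume saturation: I_D = (k_n/2)(V_GS − V_t)² = (2.2/2)×(4.07 − 2)² = 1.1×2.07² = 4.73 mA.
V_DS = V_DD − I_D·R_D = 15 − 4.73×2.2 = 4.6 V.
Saturation requires V_DS ≥ V_GS − V_t = 2.07 V; 4.6 ≥ 2.07 ✓.

I_D ≈ 4.7 mA, V_DS ≈ 4.6 V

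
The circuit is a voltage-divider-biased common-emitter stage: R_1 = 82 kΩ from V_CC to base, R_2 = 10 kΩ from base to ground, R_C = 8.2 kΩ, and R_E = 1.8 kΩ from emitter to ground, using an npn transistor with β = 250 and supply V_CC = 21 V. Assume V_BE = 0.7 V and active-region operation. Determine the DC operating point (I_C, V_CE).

Thevenize the base divider: V_Th = V_CC·R_2/(R_1+R_2) = 21×10/92 = 2.28 V, R_Th = R_1‖R_2 = 8.91 kΩ.
Base-emitter loop: V_Th = I_B·R_Th + V_BE + (β+1)I_B·R_E, so I_B = (2.28 − 0.7) / (8.91 + 251×1.8) = 0.00344 mA.
I_C = β·I_B = 250×0.00344 = 0.859 mA, and I_E = (β+1)I_B = 0.862 mA.
V_CE = V_CC − I_C·R_C − I_E·R_E = 21 − 0.859×8.2 − 0.862×1.8 = 12.4 V.
V_CE = 12.4 V > 0.2 V confirms active-region operation.

I_C ≈ 0.86 mA, V_CE ≈ 12 V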